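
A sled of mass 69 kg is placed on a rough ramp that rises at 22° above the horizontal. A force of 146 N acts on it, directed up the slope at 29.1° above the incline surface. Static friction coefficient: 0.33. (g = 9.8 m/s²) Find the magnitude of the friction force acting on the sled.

Axes along / perpendicular to the incline. W sin 22° = 253.3 N down-slope; W cos 22° = 627 N into the surface.
Perpendicular: N = W cos 22° − P sin 29.1° = 627 − 71 = 556 N.
Along incline: P cos 29.1° + f = W sin 22° (friction acts up-slope) → f = 253.3 − 127.6 = 125.7 N.
|f| = 125.7 N ≤ μN = 183.5 N, so the sled is indeed static.

f ≈ 126 N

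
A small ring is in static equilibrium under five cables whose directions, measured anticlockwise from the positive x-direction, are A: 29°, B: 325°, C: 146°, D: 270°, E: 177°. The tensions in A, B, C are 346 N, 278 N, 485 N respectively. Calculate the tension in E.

T_E ≈ 128 N

Resolve: ΣF_x = 346 cos 29° + 278 cos 325° + 485 cos 146° + T_D cos 270° + T_E cos 177° = 0.
        ΣF_y = 346 sin 29° + 278 sin 325° + 485 sin 146° + T_D sin 270° + T_E sin 177° = 0.
The known terms sum to (128.3, 279.5) N, so 0.0000 T_D − 0.9986 T_E = -128.3 and -1.0000 T_D + 0.0523 T_E = -279.5.
Solving simultaneously: T_D = 286.2 N, T_E = 128.4 N.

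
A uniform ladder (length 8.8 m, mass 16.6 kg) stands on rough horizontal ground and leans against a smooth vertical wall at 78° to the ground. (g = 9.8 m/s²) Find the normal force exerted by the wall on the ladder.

N_wall ≈ 17.3 N

Torques about the foot: N_wall · 8.8 sin 78° = 16.6×9.8×4.4 cos 78° → N_wall = 17.289 N.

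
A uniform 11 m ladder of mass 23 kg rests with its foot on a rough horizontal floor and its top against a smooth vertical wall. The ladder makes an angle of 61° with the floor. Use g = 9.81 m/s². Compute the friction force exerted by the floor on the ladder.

f ≈ 62.5 N

Torques about the foot: N_wall · 11 sin 61° = 23×9.81×5.5 cos 61° → N_wall = 62.534 N.
ΣF_x = 0: f_floor = N_wall = 62.534 N.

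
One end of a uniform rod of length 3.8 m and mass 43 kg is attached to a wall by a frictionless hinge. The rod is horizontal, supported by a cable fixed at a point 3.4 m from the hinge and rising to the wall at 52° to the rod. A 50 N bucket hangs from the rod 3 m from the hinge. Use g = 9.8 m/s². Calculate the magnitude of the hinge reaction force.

|H| ≈ 291 N

Take torques about the hinge: T sin 52° · 3.4 = 43×9.8×1.9 + 50×3 = 950.66 N·m.
So T = 950.66 / (0.7880 × 3.4) = 354.82 N.
ΣF_x = 0: H_x = T cos 52° = 218.45 N.
ΣF_y = 0: H_y = (43×9.8 + 50) − T sin 52° = 471.4 − 279.61 = 191.79 N.
|H| = √(H_x² + H_y²) = √((218.45)² + (191.79)²) = 290.7 N.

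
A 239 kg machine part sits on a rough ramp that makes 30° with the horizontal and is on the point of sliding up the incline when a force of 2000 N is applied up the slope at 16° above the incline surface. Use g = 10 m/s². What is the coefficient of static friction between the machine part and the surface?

On the verge of sliding up the incline, friction is at its maximum μN and acts down the slope.
Perpendicular to incline: N = W cos 30° − P sin 16° = 2070 − 551.3 = 1519 N.
Along incline: P cos 16° − μN = W sin 30° → μ = −(W sin 30° − P cos 16°) / N = 0.4791.

μ ≈ 0.479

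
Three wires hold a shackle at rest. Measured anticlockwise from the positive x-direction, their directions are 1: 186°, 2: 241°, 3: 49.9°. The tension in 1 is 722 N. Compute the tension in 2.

T_2 ≈ 2600 N

Resolve: ΣF_x = 722 cos 186° + T_2 cos 241° + T_3 cos 49.9° = 0.
        ΣF_y = 722 sin 186° + T_2 sin 241° + T_3 sin 49.9° = 0.
The known terms sum to (-718, -75.47) N, so -0.4848 T_2 + 0.6441 T_3 = 718 and -0.8746 T_2 + 0.7649 T_3 = 75.47.
Solving simultaneously: T_2 = 2600 N, T_3 = 3072 N.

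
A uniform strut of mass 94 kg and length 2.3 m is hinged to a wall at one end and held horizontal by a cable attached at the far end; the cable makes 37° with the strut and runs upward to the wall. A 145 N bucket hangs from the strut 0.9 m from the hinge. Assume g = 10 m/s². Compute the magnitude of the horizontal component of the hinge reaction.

Take torques about the hinge: T sin 37° · 2.3 = 94×10×1.15 + 145×0.9 = 1211.5 N·m.
So T = 1211.5 / (0.6018 × 2.3) = 875.25 N.
ΣF_x = 0: H_x = T cos 37° = 699.01 N.

H_x ≈ 699 N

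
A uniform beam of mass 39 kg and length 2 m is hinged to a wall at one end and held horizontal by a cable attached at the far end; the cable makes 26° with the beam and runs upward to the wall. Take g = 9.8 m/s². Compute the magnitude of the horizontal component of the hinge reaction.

H_x ≈ 392 N

Take torques about the hinge: T sin 26° · 2 = 39×9.8×1 = 382.2 N·m.
So T = 382.2 / (0.4384 × 2) = 435.93 N.
ΣF_x = 0: H_x = T cos 26° = 391.81 N.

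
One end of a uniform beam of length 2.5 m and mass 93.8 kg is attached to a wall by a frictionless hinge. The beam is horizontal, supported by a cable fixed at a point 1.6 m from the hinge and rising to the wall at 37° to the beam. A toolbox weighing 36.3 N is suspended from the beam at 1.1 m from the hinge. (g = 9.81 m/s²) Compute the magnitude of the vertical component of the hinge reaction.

Take torques about the hinge: T sin 37° · 1.6 = 93.8×9.81×1.25 + 36.3×1.1 = 1190.2 N·m.
So T = 1190.2 / (0.6018 × 1.6) = 1236 N.
ΣF_y = 0: H_y = (93.8×9.81 + 36.3) − T sin 37° = 956.48 − 743.85 = 212.63 N.

|H_y| ≈ 213 N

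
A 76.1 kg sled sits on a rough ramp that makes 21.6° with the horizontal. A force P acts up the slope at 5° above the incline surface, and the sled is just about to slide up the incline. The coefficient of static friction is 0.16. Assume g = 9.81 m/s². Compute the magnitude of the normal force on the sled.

N ≈ 661 N

On the verge of sliding up the incline, friction equals μN and acts down the slope.
Perpendicular: N + P sin 5° = W cos 21.6° = 694.1 N.
Along incline: P cos 5° = W sin 21.6° + μN  with W sin 21.6° = 274.8 N.
Solving the pair for P and N: P = 382 N, N = 660.8 N (and f = μN = 105.7 N).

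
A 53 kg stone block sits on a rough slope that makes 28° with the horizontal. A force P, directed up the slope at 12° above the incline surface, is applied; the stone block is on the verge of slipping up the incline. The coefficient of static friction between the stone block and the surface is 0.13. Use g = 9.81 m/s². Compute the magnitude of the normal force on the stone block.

N ≈ 396 N

On the verge of sliding up the incline, friction equals μN and acts down the slope.
Perpendicular: N + P sin 12° = W cos 28° = 459.1 N.
Along incline: P cos 12° = W sin 28° + μN  with W sin 28° = 244.1 N.
Solving the pair for P and N: P = 302.2 N, N = 396.2 N (and f = μN = 51.51 N).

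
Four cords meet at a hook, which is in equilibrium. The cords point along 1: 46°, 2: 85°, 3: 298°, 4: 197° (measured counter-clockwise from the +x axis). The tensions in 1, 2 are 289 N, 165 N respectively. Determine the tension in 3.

T_3 ≈ 299 N

Resolve: ΣF_x = 289 cos 46° + 165 cos 85° + T_3 cos 298° + T_4 cos 197° = 0.
        ΣF_y = 289 sin 46° + 165 sin 85° + T_3 sin 298° + T_4 sin 197° = 0.
The known terms sum to (215.1, 372.3) N, so 0.4695 T_3 − 0.9563 T_4 = -215.1 and -0.8829 T_3 − 0.2924 T_4 = -372.3.
Solving simultaneously: T_3 = 298.6 N, T_4 = 371.5 N.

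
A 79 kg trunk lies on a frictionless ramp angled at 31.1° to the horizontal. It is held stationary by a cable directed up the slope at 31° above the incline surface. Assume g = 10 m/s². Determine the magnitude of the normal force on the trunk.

N ≈ 431 N

Take axes along and perpendicular to the incline. Weight components: W sin 31.1° = 408.1 N down-slope, W cos 31.1° = 676.5 N into the surface.
Along incline: T cos 31° = W sin 31.1° → T = 476.1 N.
Perpendicular: N = W cos 31.1° − T sin 31° = 431.3 N.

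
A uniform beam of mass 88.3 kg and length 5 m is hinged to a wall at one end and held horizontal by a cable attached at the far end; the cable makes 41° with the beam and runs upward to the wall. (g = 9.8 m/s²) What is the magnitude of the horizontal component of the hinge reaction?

H_x ≈ 498 N

Take torques about the hinge: T sin 41° · 5 = 88.3×9.8×2.5 = 2163.3 N·m.
So T = 2163.3 / (0.6561 × 5) = 659.5 N.
ΣF_x = 0: H_x = T cos 41° = 497.73 N.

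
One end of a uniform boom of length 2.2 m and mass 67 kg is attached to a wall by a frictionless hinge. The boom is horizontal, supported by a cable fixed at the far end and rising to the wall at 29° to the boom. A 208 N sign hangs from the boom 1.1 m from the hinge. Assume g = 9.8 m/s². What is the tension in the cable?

T ≈ 892 N

Take torques about the hinge: T sin 29° · 2.2 = 67×9.8×1.1 + 208×1.1 = 951.06 N·m.
So T = 951.06 / (0.4848 × 2.2) = 891.69 N.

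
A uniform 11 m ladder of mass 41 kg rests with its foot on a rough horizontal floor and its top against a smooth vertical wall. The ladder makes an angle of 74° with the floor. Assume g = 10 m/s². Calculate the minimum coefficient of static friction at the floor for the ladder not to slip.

ΣF_y = 0: N_floor = 41×10 = 410 N.
Torques about the foot: N_wall · 11 sin 74° = 41×10×5.5 cos 74° → N_wall = 58.783 N.
ΣF_x = 0: f_floor = N_wall = 58.783 N.
μ_min = f_floor / N_floor = 58.783 / 410 = 0.1434.

μ_min ≈ 0.143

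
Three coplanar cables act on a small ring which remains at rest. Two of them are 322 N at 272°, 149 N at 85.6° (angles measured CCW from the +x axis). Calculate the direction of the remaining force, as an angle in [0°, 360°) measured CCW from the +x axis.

θ ≈ 97.5°

Sum the known components: ΣF_x = 22.67 N, ΣF_y = -173.2 N.
For equilibrium the remaining force must supply (−ΣF_x, −ΣF_y) = (-22.67, 173.2) N.
Magnitude = √((-22.67)² + (173.2)²) = 174.7 N; direction = atan2(173.2, -22.67) = 97.5°.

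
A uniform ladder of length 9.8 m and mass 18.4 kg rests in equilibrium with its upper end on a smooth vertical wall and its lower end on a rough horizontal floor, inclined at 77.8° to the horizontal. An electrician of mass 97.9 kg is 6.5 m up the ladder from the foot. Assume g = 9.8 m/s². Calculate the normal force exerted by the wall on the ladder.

N_wall ≈ 157 N

Torques about the foot: N_wall · 9.8 sin 77.8° = 18.4×9.8×4.9 cos 77.8° + 97.9×9.8×6.5 cos 77.8° → N_wall = 157.08 N.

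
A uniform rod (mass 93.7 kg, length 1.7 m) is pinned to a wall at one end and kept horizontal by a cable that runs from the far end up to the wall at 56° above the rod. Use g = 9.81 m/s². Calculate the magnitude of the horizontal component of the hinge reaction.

Take torques about the hinge: T sin 56° · 1.7 = 93.7×9.81×0.85 = 781.32 N·m.
So T = 781.32 / (0.8290 × 1.7) = 554.38 N.
ΣF_x = 0: H_x = T cos 56° = 310 N.

H_x ≈ 310 N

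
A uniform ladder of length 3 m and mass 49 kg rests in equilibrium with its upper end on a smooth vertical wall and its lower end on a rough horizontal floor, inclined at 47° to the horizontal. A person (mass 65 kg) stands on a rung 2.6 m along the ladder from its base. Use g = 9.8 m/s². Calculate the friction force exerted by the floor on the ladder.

f ≈ 739 N

Torques about the foot: N_wall · 3 sin 47° = 49×9.8×1.5 cos 47° + 65×9.8×2.6 cos 47° → N_wall = 738.71 N.
ΣF_x = 0: f_floor = N_wall = 738.71 N.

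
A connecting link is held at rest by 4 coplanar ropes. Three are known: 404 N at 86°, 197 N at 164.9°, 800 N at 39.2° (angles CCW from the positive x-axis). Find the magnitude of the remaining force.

Sum the known components: ΣF_x = 457.9 N, ΣF_y = 960 N.
For equilibrium the remaining force must supply (−ΣF_x, −ΣF_y) = (-457.9, -960) N.
Magnitude = √((-457.9)² + (-960)²) = 1064 N; direction = atan2(-960, -457.9) = 244.5°.

F ≈ 1060 N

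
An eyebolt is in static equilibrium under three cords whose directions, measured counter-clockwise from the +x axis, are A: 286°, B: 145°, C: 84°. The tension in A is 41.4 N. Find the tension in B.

T_B ≈ 17.7 N

Resolve: ΣF_x = 41.4 cos 286° + T_B cos 145° + T_C cos 84° = 0.
        ΣF_y = 41.4 sin 286° + T_B sin 145° + T_C sin 84° = 0.
The known terms sum to (11.41, -39.8) N, so -0.8192 T_B + 0.1045 T_C = -11.41 and 0.5736 T_B + 0.9945 T_C = 39.8.
Solving simultaneously: T_B = 17.73 N, T_C = 29.79 N.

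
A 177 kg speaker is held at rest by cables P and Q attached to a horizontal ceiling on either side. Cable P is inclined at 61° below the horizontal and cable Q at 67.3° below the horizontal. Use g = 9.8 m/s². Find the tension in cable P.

T_P ≈ 853 N

Weight W = 177 × 9.8 = 1735 N acts straight down.
Horizontal: T_P cos 61° = T_Q cos 67.3°  →  T_Q = 1.256 T_P.
Vertical: T_P sin 61° + T_Q sin 67.3° = 1735.
Substituting the horizontal relation into the vertical equation gives 2.034 T_P = 1735, so T_P = 853 N.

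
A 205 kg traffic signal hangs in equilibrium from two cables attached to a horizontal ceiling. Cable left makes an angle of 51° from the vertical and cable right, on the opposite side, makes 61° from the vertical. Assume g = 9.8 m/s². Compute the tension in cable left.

T_left ≈ 1900 N

Angles from the horizontal: cable left is 90° − 51° = 39°, cable right is 90° − 61° = 29°.
Weight W = 205 × 9.8 = 2009 N acts straight down.
Horizontal: T_left cos 39° = T_right cos 29°  →  T_right = 0.8886 T_left.
Vertical: T_left sin 39° + T_right sin 29° = 2009.
Substituting the horizontal relation into the vertical equation gives 1.06 T_left = 2009, so T_left = 1895 N.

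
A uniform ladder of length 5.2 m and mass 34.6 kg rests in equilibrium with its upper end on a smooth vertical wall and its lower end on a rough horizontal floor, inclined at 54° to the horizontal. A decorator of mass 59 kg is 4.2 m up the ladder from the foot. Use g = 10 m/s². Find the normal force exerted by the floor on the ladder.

ΣF_y = 0: N_floor = 34.6×10 + 59×10 = 936 N.

N_floor ≈ 936 N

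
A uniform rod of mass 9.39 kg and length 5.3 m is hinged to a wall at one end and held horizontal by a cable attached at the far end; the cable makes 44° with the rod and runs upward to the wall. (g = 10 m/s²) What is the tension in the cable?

Take torques about the hinge: T sin 44° · 5.3 = 9.39×10×2.65 = 248.84 N·m.
So T = 248.84 / (0.6947 × 5.3) = 67.587 N.

T ≈ 67.6 N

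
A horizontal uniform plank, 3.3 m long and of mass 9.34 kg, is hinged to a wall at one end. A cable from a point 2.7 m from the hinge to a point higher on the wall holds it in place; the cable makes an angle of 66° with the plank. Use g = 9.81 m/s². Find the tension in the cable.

Take torques about the hinge: T sin 66° · 2.7 = 9.34×9.81×1.65 = 151.18 N·m.
So T = 151.18 / (0.9135 × 2.7) = 61.292 N.

T ≈ 61.3 N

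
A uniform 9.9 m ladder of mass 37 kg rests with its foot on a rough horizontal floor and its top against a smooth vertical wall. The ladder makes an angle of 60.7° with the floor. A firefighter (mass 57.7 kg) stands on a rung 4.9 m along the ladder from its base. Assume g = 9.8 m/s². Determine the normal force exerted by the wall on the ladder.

N_wall ≈ 259 N

Torques about the foot: N_wall · 9.9 sin 60.7° = 37×9.8×4.95 cos 60.7° + 57.7×9.8×4.9 cos 60.7° → N_wall = 258.8 N.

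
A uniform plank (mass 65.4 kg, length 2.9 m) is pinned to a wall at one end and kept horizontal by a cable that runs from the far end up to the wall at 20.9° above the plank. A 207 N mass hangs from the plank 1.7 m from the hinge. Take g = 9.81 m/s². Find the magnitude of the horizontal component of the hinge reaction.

Take torques about the hinge: T sin 20.9° · 2.9 = 65.4×9.81×1.45 + 207×1.7 = 1282.2 N·m.
So T = 1282.2 / (0.3567 × 2.9) = 1239.4 N.
ΣF_x = 0: H_x = T cos 20.9° = 1157.8 N.

H_x ≈ 1160 N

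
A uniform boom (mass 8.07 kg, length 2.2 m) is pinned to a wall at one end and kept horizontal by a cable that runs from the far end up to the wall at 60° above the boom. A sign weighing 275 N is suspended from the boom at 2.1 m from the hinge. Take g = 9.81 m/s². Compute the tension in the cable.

Take torques about the hinge: T sin 60° · 2.2 = 8.07×9.81×1.1 + 275×2.1 = 664.58 N·m.
So T = 664.58 / (0.8660 × 2.2) = 348.82 N.

T ≈ 349 N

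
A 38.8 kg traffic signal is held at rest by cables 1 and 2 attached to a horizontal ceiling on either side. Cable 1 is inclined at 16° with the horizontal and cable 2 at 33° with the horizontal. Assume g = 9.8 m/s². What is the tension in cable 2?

Weight W = 38.8 × 9.8 = 380.2 N acts straight down.
Horizontal: T_1 cos 16° = T_2 cos 33°  →  T_1 = 0.8725 T_2.
Vertical: T_1 sin 16° + T_2 sin 33° = 380.2.
Substituting the horizontal relation into the vertical equation gives 0.7851 T_2 = 380.2, so T_2 = 484.3 N.

T_2 ≈ 484 N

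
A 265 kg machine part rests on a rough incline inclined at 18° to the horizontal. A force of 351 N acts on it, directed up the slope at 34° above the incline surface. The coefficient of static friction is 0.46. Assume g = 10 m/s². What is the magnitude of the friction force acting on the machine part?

f ≈ 528 N

Axes along / perpendicular to the incline. W sin 18° = 818.9 N down-slope; W cos 18° = 2520 N into the surface.
Perpendicular: N = W cos 18° − P sin 34° = 2520 − 196.3 = 2324 N.
Along incline: P cos 34° + f = W sin 18° (friction acts up-slope) → f = 818.9 − 291 = 527.9 N.
|f| = 527.9 N ≤ μN = 1069 N, so the machine part is indeed static.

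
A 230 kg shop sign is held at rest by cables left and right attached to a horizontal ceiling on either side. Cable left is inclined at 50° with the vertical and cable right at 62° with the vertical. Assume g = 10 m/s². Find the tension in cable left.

Angles from the horizontal: cable left is 90° − 50° = 40°, cable right is 90° − 62° = 28°.
Weight W = 230 × 10 = 2300 N acts straight down.
Horizontal: T_left cos 40° = T_right cos 28°  →  T_right = 0.8676 T_left.
Vertical: T_left sin 40° + T_right sin 28° = 2300.
Substituting the horizontal relation into the vertical equation gives 1.05 T_left = 2300, so T_left = 2190 N.

T_left ≈ 2190 N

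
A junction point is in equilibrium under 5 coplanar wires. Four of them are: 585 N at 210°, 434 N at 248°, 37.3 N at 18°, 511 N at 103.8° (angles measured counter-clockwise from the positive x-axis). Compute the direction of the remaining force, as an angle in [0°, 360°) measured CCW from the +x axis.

θ ≈ 13.9°

Sum the known components: ΣF_x = -755.6 N, ΣF_y = -187.1 N.
For equilibrium the remaining force must supply (−ΣF_x, −ΣF_y) = (755.6, 187.1) N.
Magnitude = √((755.6)² + (187.1)²) = 778.4 N; direction = atan2(187.1, 755.6) = 13.9°.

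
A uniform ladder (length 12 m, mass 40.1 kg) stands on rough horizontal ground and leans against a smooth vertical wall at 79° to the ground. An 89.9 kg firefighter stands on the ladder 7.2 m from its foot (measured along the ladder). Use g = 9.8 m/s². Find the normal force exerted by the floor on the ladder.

N_floor ≈ 1270 N

ΣF_y = 0: N_floor = 40.1×9.8 + 89.9×9.8 = 1274 N.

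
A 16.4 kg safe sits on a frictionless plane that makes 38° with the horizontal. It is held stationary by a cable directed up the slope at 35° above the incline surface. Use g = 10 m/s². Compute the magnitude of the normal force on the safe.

Take axes along and perpendicular to the incline. Weight components: W sin 38° = 101 N down-slope, W cos 38° = 129.2 N into the surface.
Along incline: T cos 35° = W sin 38° → T = 123.3 N.
Perpendicular: N = W cos 38° − T sin 35° = 58.53 N.

N ≈ 58.5 N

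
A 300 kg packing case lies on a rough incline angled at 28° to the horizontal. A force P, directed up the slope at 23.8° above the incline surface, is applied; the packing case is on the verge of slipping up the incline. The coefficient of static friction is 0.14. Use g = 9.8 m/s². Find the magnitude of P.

P ≈ 1790 N

On the verge of sliding up the incline, friction equals μN and acts down the slope.
Perpendicular: N + P sin 23.8° = W cos 28° = 2596 N.
Along incline: P cos 23.8° = W sin 28° + μN  with W sin 28° = 1380 N.
Solving the pair for P and N: P = 1795 N, N = 1872 N (and f = μN = 262 N).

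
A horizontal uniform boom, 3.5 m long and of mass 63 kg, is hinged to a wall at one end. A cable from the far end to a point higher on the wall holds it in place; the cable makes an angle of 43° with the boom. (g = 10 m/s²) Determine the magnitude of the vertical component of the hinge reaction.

Take torques about the hinge: T sin 43° · 3.5 = 63×10×1.75 = 1102.5 N·m.
So T = 1102.5 / (0.6820 × 3.5) = 461.88 N.
ΣF_y = 0: H_y = (63×10) − T sin 43° = 630 − 315 = 315 N.

|H_y| ≈ 315 N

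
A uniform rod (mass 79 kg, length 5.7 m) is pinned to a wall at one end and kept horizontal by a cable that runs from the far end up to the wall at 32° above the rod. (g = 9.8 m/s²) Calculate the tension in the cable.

T ≈ 730 N

Take torques about the hinge: T sin 32° · 5.7 = 79×9.8×2.85 = 2206.5 N·m.
So T = 2206.5 / (0.5299 × 5.7) = 730.49 N.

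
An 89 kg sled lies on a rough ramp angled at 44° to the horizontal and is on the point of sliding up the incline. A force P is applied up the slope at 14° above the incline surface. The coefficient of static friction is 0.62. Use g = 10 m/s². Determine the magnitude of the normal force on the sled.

N ≈ 421 N

On the verge of sliding up the incline, friction equals μN and acts down the slope.
Perpendicular: N + P sin 14° = W cos 44° = 640.2 N.
Along incline: P cos 14° = W sin 44° + μN  with W sin 44° = 618.2 N.
Solving the pair for P and N: P = 906.2 N, N = 421 N (and f = μN = 261 N).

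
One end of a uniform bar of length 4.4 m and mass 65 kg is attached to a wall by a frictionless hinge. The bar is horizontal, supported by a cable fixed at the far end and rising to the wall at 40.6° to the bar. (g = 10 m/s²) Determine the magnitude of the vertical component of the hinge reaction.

|H_y| ≈ 325 N

Take torques about the hinge: T sin 40.6° · 4.4 = 65×10×2.2 = 1430 N·m.
So T = 1430 / (0.6508 × 4.4) = 499.41 N.
ΣF_y = 0: H_y = (65×10) − T sin 40.6° = 650 − 325 = 325 N.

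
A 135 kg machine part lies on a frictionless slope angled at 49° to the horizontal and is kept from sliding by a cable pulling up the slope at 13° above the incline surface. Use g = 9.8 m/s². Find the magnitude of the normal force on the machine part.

N ≈ 637 N

Take axes along and perpendicular to the incline. Weight components: W sin 49° = 998.5 N down-slope, W cos 49° = 868 N into the surface.
Along incline: T cos 13° = W sin 49° → T = 1025 N.
Perpendicular: N = W cos 49° − T sin 13° = 637.4 N.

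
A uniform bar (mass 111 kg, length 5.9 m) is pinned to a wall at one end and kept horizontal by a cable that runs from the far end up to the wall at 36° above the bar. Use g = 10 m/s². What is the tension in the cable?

T ≈ 944 N

Take torques about the hinge: T sin 36° · 5.9 = 111×10×2.95 = 3274.5 N·m.
So T = 3274.5 / (0.5878 × 5.9) = 944.22 N.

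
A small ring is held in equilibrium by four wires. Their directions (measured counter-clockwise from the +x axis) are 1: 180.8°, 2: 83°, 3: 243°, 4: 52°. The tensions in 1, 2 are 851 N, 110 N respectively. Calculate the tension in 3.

T_3 ≈ 3770 N

Resolve: ΣF_x = 851 cos 180.8° + 110 cos 83° + T_3 cos 243° + T_4 cos 52° = 0.
        ΣF_y = 851 sin 180.8° + 110 sin 83° + T_3 sin 243° + T_4 sin 52° = 0.
The known terms sum to (-837.5, 97.3) N, so -0.4540 T_3 + 0.6157 T_4 = 837.5 and -0.8910 T_3 + 0.7880 T_4 = -97.3.
Solving simultaneously: T_3 = 3773 N, T_4 = 4142 N.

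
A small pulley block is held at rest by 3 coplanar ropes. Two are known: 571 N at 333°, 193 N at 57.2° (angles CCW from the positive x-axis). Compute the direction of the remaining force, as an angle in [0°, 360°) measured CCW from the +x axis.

θ ≈ 171°

Sum the known components: ΣF_x = 613.3 N, ΣF_y = -97 N.
For equilibrium the remaining force must supply (−ΣF_x, −ΣF_y) = (-613.3, 97) N.
Magnitude = √((-613.3)² + (97)²) = 620.9 N; direction = atan2(97, -613.3) = 171.0°.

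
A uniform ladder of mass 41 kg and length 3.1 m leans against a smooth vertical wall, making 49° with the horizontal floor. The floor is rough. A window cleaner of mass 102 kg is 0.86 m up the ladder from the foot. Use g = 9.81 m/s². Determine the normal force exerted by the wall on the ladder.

N_wall ≈ 416 N

Torques about the foot: N_wall · 3.1 sin 49° = 41×9.81×1.55 cos 49° + 102×9.81×0.86 cos 49° → N_wall = 416.12 N.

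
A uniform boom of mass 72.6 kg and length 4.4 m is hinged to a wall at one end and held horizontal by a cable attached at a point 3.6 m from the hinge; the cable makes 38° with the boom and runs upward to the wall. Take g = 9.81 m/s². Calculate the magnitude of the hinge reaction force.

|H| ≈ 622 N

Take torques about the hinge: T sin 38° · 3.6 = 72.6×9.81×2.2 = 1566.9 N·m.
So T = 1566.9 / (0.6157 × 3.6) = 706.94 N.
ΣF_x = 0: H_x = T cos 38° = 557.08 N.
ΣF_y = 0: H_y = (72.6×9.81) − T sin 38° = 712.21 − 435.24 = 276.97 N.
|H| = √(H_x² + H_y²) = √((557.08)² + (276.97)²) = 622.13 N.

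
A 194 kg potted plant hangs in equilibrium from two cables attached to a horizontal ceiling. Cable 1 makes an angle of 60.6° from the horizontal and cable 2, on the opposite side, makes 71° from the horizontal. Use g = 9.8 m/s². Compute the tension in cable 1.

T_1 ≈ 828 N

Weight W = 194 × 9.8 = 1901 N acts straight down.
Horizontal: T_1 cos 60.6° = T_2 cos 71°  →  T_2 = 1.508 T_1.
Vertical: T_1 sin 60.6° + T_2 sin 71° = 1901.
Substituting the horizontal relation into the vertical equation gives 2.297 T_1 = 1901, so T_1 = 827.7 N.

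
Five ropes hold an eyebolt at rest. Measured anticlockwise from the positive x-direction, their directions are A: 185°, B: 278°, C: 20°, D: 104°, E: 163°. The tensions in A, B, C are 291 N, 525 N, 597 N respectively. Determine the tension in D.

Resolve: ΣF_x = 291 cos 185° + 525 cos 278° + 597 cos 20° + T_D cos 104° + T_E cos 163° = 0.
        ΣF_y = 291 sin 185° + 525 sin 278° + 597 sin 20° + T_D sin 104° + T_E sin 163° = 0.
The known terms sum to (344.2, -341.1) N, so -0.2419 T_D − 0.9563 T_E = -344.2 and 0.9703 T_D + 0.2924 T_E = 341.1.
Solving simultaneously: T_D = 263.1 N, T_E = 293.3 N.

T_D ≈ 263 N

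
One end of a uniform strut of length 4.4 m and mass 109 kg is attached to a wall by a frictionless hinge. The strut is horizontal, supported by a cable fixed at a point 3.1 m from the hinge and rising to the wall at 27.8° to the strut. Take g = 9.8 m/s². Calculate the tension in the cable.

T ≈ 1630 N

Take torques about the hinge: T sin 27.8° · 3.1 = 109×9.8×2.2 = 2350 N·m.
So T = 2350 / (0.4664 × 3.1) = 1625.4 N.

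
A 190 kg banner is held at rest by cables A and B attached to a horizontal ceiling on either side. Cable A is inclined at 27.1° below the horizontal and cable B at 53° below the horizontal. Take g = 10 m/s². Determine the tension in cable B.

Weight W = 190 × 10 = 1900 N acts straight down.
Horizontal: T_A cos 27.1° = T_B cos 53°  →  T_A = 0.676 T_B.
Vertical: T_A sin 27.1° + T_B sin 53° = 1900.
Substituting the horizontal relation into the vertical equation gives 1.107 T_B = 1900, so T_B = 1717 N.

T_B ≈ 1720 N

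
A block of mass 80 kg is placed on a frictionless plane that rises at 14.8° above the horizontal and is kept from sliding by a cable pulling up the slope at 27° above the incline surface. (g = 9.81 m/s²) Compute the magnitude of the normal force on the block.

N ≈ 657 N

Take axes along and perpendicular to the incline. Weight components: W sin 14.8° = 200.5 N down-slope, W cos 14.8° = 758.8 N into the surface.
Along incline: T cos 27° = W sin 14.8° → T = 225 N.
Perpendicular: N = W cos 14.8° − T sin 27° = 656.6 N.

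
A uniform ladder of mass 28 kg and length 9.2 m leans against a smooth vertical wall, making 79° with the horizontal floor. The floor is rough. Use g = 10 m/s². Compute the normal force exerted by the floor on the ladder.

ΣF_y = 0: N_floor = 28×10 = 280 N.

N_floor ≈ 280 N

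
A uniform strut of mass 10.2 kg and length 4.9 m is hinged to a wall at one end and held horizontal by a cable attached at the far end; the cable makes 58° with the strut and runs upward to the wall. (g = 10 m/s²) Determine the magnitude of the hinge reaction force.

Take torques about the hinge: T sin 58° · 4.9 = 10.2×10×2.45 = 249.9 N·m.
So T = 249.9 / (0.8480 × 4.9) = 60.138 N.
ΣF_x = 0: H_x = T cos 58° = 31.868 N.
ΣF_y = 0: H_y = (10.2×10) − T sin 58° = 102 − 51 = 51 N.
|H| = √(H_x² + H_y²) = √((31.868)² + (51)²) = 60.138 N.

|H| ≈ 60.1 N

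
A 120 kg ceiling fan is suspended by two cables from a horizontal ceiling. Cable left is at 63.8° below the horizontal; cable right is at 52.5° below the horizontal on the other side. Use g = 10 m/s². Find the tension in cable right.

Weight W = 120 × 10 = 1200 N acts straight down.
Horizontal: T_left cos 63.8° = T_right cos 52.5°  →  T_left = 1.379 T_right.
Vertical: T_left sin 63.8° + T_right sin 52.5° = 1200.
Substituting the horizontal relation into the vertical equation gives 2.031 T_right = 1200, so T_right = 591 N.

T_right ≈ 591 N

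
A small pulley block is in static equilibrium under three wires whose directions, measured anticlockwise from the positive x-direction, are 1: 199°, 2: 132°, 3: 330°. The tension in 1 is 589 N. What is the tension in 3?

T_3 ≈ 1750 N

Resolve: ΣF_x = 589 cos 199° + T_2 cos 132° + T_3 cos 330° = 0.
        ΣF_y = 589 sin 199° + T_2 sin 132° + T_3 sin 330° = 0.
The known terms sum to (-556.9, -191.8) N, so -0.6691 T_2 + 0.8660 T_3 = 556.9 and 0.7431 T_2 − 0.5000 T_3 = 191.8.
Solving simultaneously: T_2 = 1439 N, T_3 = 1755 N.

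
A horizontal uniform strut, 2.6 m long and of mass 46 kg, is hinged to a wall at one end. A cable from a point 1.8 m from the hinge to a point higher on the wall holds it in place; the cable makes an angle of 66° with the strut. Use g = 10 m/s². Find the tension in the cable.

T ≈ 364 N

Take torques about the hinge: T sin 66° · 1.8 = 46×10×1.3 = 598 N·m.
So T = 598 / (0.9135 × 1.8) = 363.66 N.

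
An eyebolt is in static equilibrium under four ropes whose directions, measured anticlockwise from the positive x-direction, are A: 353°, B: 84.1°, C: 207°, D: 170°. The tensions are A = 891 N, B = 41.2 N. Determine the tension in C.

T_C ≈ 146 N

Resolve: ΣF_x = 891 cos 353° + 41.2 cos 84.1° + T_C cos 207° + T_D cos 170° = 0.
        ΣF_y = 891 sin 353° + 41.2 sin 84.1° + T_C sin 207° + T_D sin 170° = 0.
The known terms sum to (888.6, -67.6) N, so -0.8910 T_C − 0.9848 T_D = -888.6 and -0.4540 T_C + 0.1736 T_D = 67.6.
Solving simultaneously: T_C = 145.8 N, T_D = 770.4 N.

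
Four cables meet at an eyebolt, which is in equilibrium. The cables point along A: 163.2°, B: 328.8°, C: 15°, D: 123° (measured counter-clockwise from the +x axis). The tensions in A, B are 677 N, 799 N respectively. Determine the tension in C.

T_C ≈ 93.8 N

Resolve: ΣF_x = 677 cos 163.2° + 799 cos 328.8° + T_C cos 15° + T_D cos 123° = 0.
        ΣF_y = 677 sin 163.2° + 799 sin 328.8° + T_C sin 15° + T_D sin 123° = 0.
The known terms sum to (35.33, -218.2) N, so 0.9659 T_C − 0.5446 T_D = -35.33 and 0.2588 T_C + 0.8387 T_D = 218.2.
Solving simultaneously: T_C = 93.82 N, T_D = 231.3 N.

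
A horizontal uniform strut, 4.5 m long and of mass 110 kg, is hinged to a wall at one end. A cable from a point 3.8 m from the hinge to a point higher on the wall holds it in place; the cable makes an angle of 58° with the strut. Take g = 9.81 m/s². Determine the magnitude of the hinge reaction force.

|H| ≈ 594 N

Take torques about the hinge: T sin 58° · 3.8 = 110×9.81×2.25 = 2428 N·m.
So T = 2428 / (0.8480 × 3.8) = 753.43 N.
ΣF_x = 0: H_x = T cos 58° = 399.25 N.
ΣF_y = 0: H_y = (110×9.81) − T sin 58° = 1079.1 − 638.94 = 440.16 N.
|H| = √(H_x² + H_y²) = √((399.25)² + (440.16)²) = 594.26 N.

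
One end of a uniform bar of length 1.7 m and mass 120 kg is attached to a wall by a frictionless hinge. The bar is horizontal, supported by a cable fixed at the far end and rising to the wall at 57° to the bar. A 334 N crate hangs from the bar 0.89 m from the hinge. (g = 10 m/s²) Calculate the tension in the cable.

T ≈ 924 N

Take torques about the hinge: T sin 57° · 1.7 = 120×10×0.85 + 334×0.89 = 1317.3 N·m.
So T = 1317.3 / (0.8387 × 1.7) = 923.91 N.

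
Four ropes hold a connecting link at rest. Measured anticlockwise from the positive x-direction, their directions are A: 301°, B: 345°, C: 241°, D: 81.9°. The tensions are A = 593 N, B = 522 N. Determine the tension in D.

Resolve: ΣF_x = 593 cos 301° + 522 cos 345° + T_C cos 241° + T_D cos 81.9° = 0.
        ΣF_y = 593 sin 301° + 522 sin 345° + T_C sin 241° + T_D sin 81.9° = 0.
The known terms sum to (809.6, -643.4) N, so -0.4848 T_C + 0.1409 T_D = -809.6 and -0.8746 T_C + 0.9900 T_D = 643.4.
Solving simultaneously: T_C = 2501 N, T_D = 2859 N.

T_D ≈ 2860 N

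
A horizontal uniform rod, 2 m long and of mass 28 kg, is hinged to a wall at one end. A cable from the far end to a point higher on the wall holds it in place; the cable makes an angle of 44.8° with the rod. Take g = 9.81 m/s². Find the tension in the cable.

Take torques about the hinge: T sin 44.8° · 2 = 28×9.81×1 = 274.68 N·m.
So T = 274.68 / (0.7046 × 2) = 194.91 N.

T ≈ 195 N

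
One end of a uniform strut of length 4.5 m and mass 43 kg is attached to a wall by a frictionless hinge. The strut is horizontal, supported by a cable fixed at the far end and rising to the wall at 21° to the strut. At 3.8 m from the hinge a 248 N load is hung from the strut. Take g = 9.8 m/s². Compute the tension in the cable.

T ≈ 1170 N

Take torques about the hinge: T sin 21° · 4.5 = 43×9.8×2.25 + 248×3.8 = 1890.6 N·m.
So T = 1890.6 / (0.3584 × 4.5) = 1172.3 N.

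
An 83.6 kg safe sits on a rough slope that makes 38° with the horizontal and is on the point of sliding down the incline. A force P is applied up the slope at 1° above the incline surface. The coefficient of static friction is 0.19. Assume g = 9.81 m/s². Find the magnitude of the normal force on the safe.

On the verge of sliding down the incline, friction equals μN and acts up the slope.
Perpendicular: N + P sin 1° = W cos 38° = 646.3 N.
Along incline: P cos 1° + μN = W sin 38° with W sin 38° = 504.9 N.
Solving the pair for P and N: P = 383.5 N, N = 639.6 N (and f = μN = 121.5 N).

N ≈ 640 N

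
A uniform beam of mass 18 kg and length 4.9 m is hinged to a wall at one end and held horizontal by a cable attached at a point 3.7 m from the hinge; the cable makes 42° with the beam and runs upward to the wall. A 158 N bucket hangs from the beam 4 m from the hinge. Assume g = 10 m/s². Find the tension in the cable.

Take torques about the hinge: T sin 42° · 3.7 = 18×10×2.45 + 158×4 = 1073 N·m.
So T = 1073 / (0.6691 × 3.7) = 433.4 N.

T ≈ 433 N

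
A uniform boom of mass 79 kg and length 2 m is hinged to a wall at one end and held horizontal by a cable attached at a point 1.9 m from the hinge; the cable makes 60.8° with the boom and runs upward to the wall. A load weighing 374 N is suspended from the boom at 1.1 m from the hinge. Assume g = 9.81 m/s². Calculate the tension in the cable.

Take torques about the hinge: T sin 60.8° · 1.9 = 79×9.81×1 + 374×1.1 = 1186.4 N·m.
So T = 1186.4 / (0.8729 × 1.9) = 715.32 N.

T ≈ 715 N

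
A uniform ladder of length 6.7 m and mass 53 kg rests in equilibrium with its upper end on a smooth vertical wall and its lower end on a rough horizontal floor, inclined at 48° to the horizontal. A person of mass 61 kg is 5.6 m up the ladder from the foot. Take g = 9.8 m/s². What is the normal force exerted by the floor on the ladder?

N_floor ≈ 1120 N

ΣF_y = 0: N_floor = 53×9.8 + 61×9.8 = 1117.2 N.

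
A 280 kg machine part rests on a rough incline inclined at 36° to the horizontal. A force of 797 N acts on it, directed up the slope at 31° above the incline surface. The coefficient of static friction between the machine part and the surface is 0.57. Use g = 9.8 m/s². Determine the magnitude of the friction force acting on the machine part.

f ≈ 930 N

Axes along / perpendicular to the incline. W sin 36° = 1613 N down-slope; W cos 36° = 2220 N into the surface.
Perpendicular: N = W cos 36° − P sin 31° = 2220 − 410.5 = 1809 N.
Along incline: P cos 31° + f = W sin 36° (friction acts up-slope) → f = 1613 − 683.2 = 929.7 N.
|f| = 929.7 N ≤ μN = 1031 N, so the machine part is indeed static.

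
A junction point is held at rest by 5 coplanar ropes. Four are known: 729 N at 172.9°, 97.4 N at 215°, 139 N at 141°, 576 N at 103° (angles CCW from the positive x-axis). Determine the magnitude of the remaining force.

F ≈ 1240 N

Sum the known components: ΣF_x = -1041 N, ΣF_y = 683 N.
For equilibrium the remaining force must supply (−ΣF_x, −ΣF_y) = (1041, -683) N.
Magnitude = √((1041)² + (-683)²) = 1245 N; direction = atan2(-683, 1041) = 326.7°.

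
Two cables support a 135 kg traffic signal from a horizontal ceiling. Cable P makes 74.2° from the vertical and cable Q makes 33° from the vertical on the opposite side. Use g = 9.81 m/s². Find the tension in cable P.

T_P ≈ 755 N

Angles from the horizontal: cable P is 90° − 74.2° = 15.8°, cable Q is 90° − 33° = 57°.
Weight W = 135 × 9.81 = 1324 N acts straight down.
Horizontal: T_P cos 15.8° = T_Q cos 57°  →  T_Q = 1.767 T_P.
Vertical: T_P sin 15.8° + T_Q sin 57° = 1324.
Substituting the horizontal relation into the vertical equation gives 1.754 T_P = 1324, so T_P = 755.1 N.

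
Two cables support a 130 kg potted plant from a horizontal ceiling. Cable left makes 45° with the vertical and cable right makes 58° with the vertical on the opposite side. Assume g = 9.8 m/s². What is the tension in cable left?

Angles from the horizontal: cable left is 90° − 45° = 45°, cable right is 90° − 58° = 32°.
Weight W = 130 × 9.8 = 1274 N acts straight down.
Horizontal: T_left cos 45° = T_right cos 32°  →  T_right = 0.8338 T_left.
Vertical: T_left sin 45° + T_right sin 32° = 1274.
Substituting the horizontal relation into the vertical equation gives 1.149 T_left = 1274, so T_left = 1109 N.

T_left ≈ 1110 N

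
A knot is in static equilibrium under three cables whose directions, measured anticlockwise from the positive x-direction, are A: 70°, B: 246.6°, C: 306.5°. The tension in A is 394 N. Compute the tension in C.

Resolve: ΣF_x = 394 cos 70° + T_B cos 246.6° + T_C cos 306.5° = 0.
        ΣF_y = 394 sin 70° + T_B sin 246.6° + T_C sin 306.5° = 0.
The known terms sum to (134.8, 370.2) N, so -0.3971 T_B + 0.5948 T_C = -134.8 and -0.9178 T_B − 0.8039 T_C = -370.2.
Solving simultaneously: T_B = 379.8 N, T_C = 27.01 N.

T_C ≈ 27 N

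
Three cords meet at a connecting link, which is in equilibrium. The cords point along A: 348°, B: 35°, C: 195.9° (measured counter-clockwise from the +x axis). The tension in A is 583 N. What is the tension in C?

T_C ≈ 1300 N

Resolve: ΣF_x = 583 cos 348° + T_B cos 35° + T_C cos 195.9° = 0.
        ΣF_y = 583 sin 348° + T_B sin 35° + T_C sin 195.9° = 0.
The known terms sum to (570.3, -121.2) N, so 0.8192 T_B − 0.9617 T_C = -570.3 and 0.5736 T_B − 0.2740 T_C = 121.2.
Solving simultaneously: T_B = 833.7 N, T_C = 1303 N.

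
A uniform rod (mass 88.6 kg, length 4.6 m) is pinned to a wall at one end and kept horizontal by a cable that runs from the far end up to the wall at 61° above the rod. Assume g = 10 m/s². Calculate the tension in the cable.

Take torques about the hinge: T sin 61° · 4.6 = 88.6×10×2.3 = 2037.8 N·m.
So T = 2037.8 / (0.8746 × 4.6) = 506.51 N.

T ≈ 507 N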